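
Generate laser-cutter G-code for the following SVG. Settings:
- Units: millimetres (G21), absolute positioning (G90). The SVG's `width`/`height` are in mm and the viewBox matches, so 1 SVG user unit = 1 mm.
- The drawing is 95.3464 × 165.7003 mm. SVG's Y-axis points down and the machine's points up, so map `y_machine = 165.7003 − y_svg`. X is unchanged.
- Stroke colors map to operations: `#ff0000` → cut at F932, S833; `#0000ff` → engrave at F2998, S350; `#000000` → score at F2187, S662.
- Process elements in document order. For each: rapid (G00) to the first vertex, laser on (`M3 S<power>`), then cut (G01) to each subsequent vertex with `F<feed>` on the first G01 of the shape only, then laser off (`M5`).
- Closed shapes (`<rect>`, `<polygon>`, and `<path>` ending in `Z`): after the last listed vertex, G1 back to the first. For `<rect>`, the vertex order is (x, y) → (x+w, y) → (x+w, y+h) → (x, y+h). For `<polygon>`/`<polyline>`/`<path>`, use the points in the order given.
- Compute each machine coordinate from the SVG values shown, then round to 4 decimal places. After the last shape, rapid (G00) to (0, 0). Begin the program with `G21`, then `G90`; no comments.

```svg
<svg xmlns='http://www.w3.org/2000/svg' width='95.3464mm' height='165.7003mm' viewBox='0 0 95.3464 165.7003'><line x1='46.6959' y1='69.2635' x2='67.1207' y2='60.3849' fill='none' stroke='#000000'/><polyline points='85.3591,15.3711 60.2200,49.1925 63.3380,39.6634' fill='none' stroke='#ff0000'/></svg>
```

Since the viewBox matches the mm dimensions, user units are millimetres directly. The only transform is the Y-flip y_m = 165.7003 − y_svg.

Shape 1 is a line segment drawn with `<line>`. Its stroke #000000 means score at S662, F2187. After flipping Y the toolpath is (46.6959,96.4368) → (67.1207,105.3154).

Shape 2 is a open polyline drawn with `<polyline>`. Its stroke #ff0000 means cut at S833, F932. After flipping Y the toolpath is (85.3591,150.3292) → (60.2200,116.5078) → (63.3380,126.0369).

G21
G90
G00 X46.6959 Y96.4368
M3 S662
G01 X67.1207 Y105.3154 F2187
M5
G00 X85.3591 Y150.3292
M3 S833
G01 X60.2200 Y116.5078 F932
G01 X63.3380 Y126.0369
M5
G00 X0.0000 Y0.0000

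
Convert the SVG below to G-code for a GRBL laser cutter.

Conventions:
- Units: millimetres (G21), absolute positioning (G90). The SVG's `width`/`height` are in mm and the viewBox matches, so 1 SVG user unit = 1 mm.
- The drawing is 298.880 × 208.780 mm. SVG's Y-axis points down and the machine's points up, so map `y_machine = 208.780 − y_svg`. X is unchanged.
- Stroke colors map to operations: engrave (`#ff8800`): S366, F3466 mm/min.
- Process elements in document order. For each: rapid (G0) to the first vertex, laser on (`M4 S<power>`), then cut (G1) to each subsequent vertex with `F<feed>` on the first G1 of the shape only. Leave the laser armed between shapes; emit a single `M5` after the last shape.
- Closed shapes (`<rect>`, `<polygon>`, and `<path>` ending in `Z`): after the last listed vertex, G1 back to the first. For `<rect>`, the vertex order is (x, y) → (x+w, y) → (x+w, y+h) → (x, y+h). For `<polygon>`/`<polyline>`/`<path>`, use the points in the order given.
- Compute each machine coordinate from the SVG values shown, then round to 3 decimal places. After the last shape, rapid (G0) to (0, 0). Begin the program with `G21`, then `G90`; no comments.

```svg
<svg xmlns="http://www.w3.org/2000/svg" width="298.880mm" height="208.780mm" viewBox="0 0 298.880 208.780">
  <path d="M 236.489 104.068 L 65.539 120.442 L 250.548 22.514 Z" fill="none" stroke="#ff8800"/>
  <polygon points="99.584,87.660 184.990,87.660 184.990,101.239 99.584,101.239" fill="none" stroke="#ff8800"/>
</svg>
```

G21
G90
G0 X236.489 Y104.712
M4 S366
G1 X65.539 Y88.338 F3466
G1 X250.548 Y186.266
G1 X236.489 Y104.712
G0 X99.584 Y121.120
M4 S366
G1 X184.990 Y121.120 F3466
G1 X184.990 Y107.541
G1 X99.584 Y107.541
G1 X99.584 Y121.120
M5
G0 X0.000 Y0.000

viewBox `0 0 298.880 208.780` with mm width/height → 1 unit = 1 mm. Flip: y_m = 208.780 − y_svg.

**Shape 1** — `<path>` closed polygon, stroke `#ff8800` → engrave (S366, F3466). Machine vertices: (236.489,104.712) → (65.539,88.338) → (250.548,186.266) → (236.489,104.712). Closed: final G1 returns to the first vertex.

**Shape 2** — `<polygon>` rectangle, stroke `#ff8800` → engrave (S366, F3466). Machine vertices: (99.584,121.120) → (184.990,121.120) → (184.990,107.541) → (99.584,107.541) → (99.584,121.120). Closed: final G1 returns to the first vertex.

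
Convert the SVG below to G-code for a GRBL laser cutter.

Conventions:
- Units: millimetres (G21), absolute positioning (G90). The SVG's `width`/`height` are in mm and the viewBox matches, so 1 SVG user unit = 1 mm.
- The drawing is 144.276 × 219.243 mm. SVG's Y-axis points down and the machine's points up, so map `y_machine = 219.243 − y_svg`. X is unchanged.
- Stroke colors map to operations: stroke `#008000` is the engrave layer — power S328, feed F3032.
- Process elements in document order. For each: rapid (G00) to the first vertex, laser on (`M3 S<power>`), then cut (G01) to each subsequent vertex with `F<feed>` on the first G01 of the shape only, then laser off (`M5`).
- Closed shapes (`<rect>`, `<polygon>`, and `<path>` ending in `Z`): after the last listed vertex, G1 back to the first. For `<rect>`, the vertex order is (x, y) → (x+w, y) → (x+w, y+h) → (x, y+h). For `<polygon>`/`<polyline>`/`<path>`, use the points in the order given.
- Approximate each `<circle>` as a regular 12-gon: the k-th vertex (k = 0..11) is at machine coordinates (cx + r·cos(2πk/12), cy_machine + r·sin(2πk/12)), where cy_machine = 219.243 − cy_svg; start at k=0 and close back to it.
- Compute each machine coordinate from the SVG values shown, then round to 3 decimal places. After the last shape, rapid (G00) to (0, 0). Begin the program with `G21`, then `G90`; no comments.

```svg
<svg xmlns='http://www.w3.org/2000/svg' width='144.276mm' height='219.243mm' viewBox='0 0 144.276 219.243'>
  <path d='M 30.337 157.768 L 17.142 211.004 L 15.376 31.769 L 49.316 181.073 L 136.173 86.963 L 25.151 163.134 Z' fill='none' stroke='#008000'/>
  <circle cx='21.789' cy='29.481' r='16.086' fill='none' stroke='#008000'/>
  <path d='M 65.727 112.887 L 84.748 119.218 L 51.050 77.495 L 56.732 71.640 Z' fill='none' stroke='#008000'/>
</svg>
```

G21
G90
G00 X30.337 Y61.475
M3 S328
G01 X17.142 Y8.239 F3032
G01 X15.376 Y187.474
G01 X49.316 Y38.170
G01 X136.173 Y132.280
G01 X25.151 Y56.109
G01 X30.337 Y61.475
M5
G00 X37.875 Y189.762
M3 S328
G01 X35.720 Y197.805 F3032
G01 X29.832 Y203.693
G01 X21.789 Y205.848
G01 X13.746 Y203.693
G01 X7.858 Y197.805
G01 X5.703 Y189.762
G01 X7.858 Y181.719
G01 X13.746 Y175.831
G01 X21.789 Y173.676
G01 X29.832 Y175.831
G01 X35.720 Y181.719
G01 X37.875 Y189.762
M5
G00 X65.727 Y106.356
M3 S328
G01 X84.748 Y100.025 F3032
G01 X51.050 Y141.748
G01 X56.732 Y147.603
G01 X65.727 Y106.356
M5
G00 X0.000 Y0.000

1 u = 1 mm; y_m = 219.243 − y.

[1] `<path>` closed polygon, #008000→engrave S328 F3032: (30.337,61.475) → (17.142,8.239) → (15.376,187.474) → (49.316,38.170) → (136.173,132.280) → (25.151,56.109) → (30.337,61.475) (closed)

[2] `<circle>` circle, #008000→engrave S328 F3032: (37.875,189.762) → (35.720,197.805) → (29.832,203.693) → (21.789,205.848) → (13.746,203.693) → (7.858,197.805) → (5.703,189.762) → (7.858,181.719) → (13.746,175.831) → (21.789,173.676) → (29.832,175.831) → (35.720,181.719) → (37.875,189.762) (closed)

[3] `<path>` closed polygon, #008000→engrave S328 F3032: (65.727,106.356) → (84.748,100.025) → (51.050,141.748) → (56.732,147.603) → (65.727,106.356) (closed)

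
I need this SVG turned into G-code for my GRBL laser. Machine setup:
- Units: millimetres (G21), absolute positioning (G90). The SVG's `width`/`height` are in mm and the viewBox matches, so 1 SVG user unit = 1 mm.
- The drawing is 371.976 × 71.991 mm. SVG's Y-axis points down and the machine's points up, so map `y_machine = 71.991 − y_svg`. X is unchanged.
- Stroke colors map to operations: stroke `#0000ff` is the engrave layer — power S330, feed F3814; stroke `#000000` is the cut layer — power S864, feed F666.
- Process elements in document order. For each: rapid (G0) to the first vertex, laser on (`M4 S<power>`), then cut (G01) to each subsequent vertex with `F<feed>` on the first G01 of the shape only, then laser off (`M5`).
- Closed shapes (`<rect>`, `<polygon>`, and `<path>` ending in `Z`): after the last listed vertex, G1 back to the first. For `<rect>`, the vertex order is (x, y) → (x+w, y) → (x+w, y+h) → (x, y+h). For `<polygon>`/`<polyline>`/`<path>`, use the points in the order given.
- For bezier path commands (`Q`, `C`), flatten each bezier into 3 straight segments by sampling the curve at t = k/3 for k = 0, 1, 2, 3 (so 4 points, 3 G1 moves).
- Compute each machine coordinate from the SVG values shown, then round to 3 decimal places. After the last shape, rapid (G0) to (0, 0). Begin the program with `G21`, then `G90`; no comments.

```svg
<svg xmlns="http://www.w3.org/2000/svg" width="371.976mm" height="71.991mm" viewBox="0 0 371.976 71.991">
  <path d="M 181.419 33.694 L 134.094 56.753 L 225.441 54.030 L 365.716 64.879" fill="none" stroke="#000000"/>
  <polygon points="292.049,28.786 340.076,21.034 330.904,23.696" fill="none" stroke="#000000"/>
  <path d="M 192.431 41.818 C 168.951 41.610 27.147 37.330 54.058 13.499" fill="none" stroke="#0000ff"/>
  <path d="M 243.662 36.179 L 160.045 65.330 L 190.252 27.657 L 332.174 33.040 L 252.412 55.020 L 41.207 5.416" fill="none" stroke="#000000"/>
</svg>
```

Since the viewBox matches the mm dimensions, user units are millimetres directly. The only transform is the Y-flip y_m = 71.991 − y_svg.

Shape 1 is a open polyline drawn with `<path>`. Its stroke #000000 means cut at S864, F666. After flipping Y the toolpath is (181.419,38.297) → (134.094,15.238) → (225.441,17.961) → (365.716,7.112).

Shape 2 is a closed polygon drawn with `<polygon>`. Its stroke #000000 means cut at S864, F666. After flipping Y the toolpath is (292.049,43.205) → (340.076,50.957) → (330.904,48.295) → (292.049,43.205), returning to the start.

Shape 3 is a cubic bezier drawn with `<path>`. Its stroke #0000ff means engrave at S330, F3814. After flipping Y the toolpath is (192.431,30.173) → (140.141,32.312) → (72.754,40.605) → (54.058,58.492).

Shape 4 is a open polyline drawn with `<path>`. Its stroke #000000 means cut at S864, F666. After flipping Y the toolpath is (243.662,35.812) → (160.045,6.661) → (190.252,44.334) → (332.174,38.951) → (252.412,16.971) → (41.207,66.575).

G21
G90
G0 X181.419 Y38.297
M4 S864
G01 X134.094 Y15.238 F666
G01 X225.441 Y17.961
G01 X365.716 Y7.112
M5
G0 X292.049 Y43.205
M4 S864
G01 X340.076 Y50.957 F666
G01 X330.904 Y48.295
G01 X292.049 Y43.205
M5
G0 X192.431 Y30.173
M4 S330
G01 X140.141 Y32.312 F3814
G01 X72.754 Y40.605
G01 X54.058 Y58.492
M5
G0 X243.662 Y35.812
M4 S864
G01 X160.045 Y6.661 F666
G01 X190.252 Y44.334
G01 X332.174 Y38.951
G01 X252.412 Y16.971
G01 X41.207 Y66.575
M5
G0 X0.000 Y0.000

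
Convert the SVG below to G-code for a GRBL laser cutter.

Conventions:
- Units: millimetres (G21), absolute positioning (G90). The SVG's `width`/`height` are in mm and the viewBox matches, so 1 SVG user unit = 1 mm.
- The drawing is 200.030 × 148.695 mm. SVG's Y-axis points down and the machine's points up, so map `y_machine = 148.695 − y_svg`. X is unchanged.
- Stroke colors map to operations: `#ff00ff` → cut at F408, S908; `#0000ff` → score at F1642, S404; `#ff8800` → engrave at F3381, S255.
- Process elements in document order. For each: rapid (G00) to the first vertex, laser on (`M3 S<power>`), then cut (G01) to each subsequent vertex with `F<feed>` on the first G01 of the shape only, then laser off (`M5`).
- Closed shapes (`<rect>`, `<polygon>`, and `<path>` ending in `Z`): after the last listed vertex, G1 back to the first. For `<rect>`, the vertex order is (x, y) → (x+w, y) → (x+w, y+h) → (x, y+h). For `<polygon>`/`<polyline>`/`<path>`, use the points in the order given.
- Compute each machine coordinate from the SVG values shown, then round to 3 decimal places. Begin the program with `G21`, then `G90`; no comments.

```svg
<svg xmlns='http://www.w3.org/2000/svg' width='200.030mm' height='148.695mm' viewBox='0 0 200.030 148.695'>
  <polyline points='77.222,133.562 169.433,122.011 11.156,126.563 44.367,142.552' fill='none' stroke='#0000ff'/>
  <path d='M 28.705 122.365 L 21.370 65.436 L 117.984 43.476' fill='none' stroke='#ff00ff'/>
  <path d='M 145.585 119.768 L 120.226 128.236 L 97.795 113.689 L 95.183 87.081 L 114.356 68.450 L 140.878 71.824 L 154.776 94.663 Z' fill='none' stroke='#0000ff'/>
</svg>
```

G21
G90
G00 X77.222 Y15.133
M3 S404
G01 X169.433 Y26.684 F1642
G01 X11.156 Y22.132
G01 X44.367 Y6.143
M5
G00 X28.705 Y26.330
M3 S908
G01 X21.370 Y83.259 F408
G01 X117.984 Y105.219
M5
G00 X145.585 Y28.927
M3 S404
G01 X120.226 Y20.459 F1642
G01 X97.795 Y35.006
G01 X95.183 Y61.614
G01 X114.356 Y80.245
G01 X140.878 Y76.871
G01 X154.776 Y54.032
G01 X145.585 Y28.927
M5

Since the viewBox matches the mm dimensions, user units are millimetres directly. The only transform is the Y-flip y_m = 148.695 − y_svg.

Shape 1 is a open polyline drawn with `<polyline>`. Its stroke #0000ff means score at S404, F1642. After flipping Y the toolpath is (77.222,15.133) → (169.433,26.684) → (11.156,22.132) → (44.367,6.143).

Shape 2 is a open polyline drawn with `<path>`. Its stroke #ff00ff means cut at S908, F408. After flipping Y the toolpath is (28.705,26.330) → (21.370,83.259) → (117.984,105.219).

Shape 3 is a regular polygon drawn with `<path>`. Its stroke #0000ff means score at S404, F1642. After flipping Y the toolpath is (145.585,28.927) → (120.226,20.459) → (97.795,35.006) → (95.183,61.614) → (114.356,80.245) → (140.878,76.871) → (154.776,54.032) → (145.585,28.927), returning to the start.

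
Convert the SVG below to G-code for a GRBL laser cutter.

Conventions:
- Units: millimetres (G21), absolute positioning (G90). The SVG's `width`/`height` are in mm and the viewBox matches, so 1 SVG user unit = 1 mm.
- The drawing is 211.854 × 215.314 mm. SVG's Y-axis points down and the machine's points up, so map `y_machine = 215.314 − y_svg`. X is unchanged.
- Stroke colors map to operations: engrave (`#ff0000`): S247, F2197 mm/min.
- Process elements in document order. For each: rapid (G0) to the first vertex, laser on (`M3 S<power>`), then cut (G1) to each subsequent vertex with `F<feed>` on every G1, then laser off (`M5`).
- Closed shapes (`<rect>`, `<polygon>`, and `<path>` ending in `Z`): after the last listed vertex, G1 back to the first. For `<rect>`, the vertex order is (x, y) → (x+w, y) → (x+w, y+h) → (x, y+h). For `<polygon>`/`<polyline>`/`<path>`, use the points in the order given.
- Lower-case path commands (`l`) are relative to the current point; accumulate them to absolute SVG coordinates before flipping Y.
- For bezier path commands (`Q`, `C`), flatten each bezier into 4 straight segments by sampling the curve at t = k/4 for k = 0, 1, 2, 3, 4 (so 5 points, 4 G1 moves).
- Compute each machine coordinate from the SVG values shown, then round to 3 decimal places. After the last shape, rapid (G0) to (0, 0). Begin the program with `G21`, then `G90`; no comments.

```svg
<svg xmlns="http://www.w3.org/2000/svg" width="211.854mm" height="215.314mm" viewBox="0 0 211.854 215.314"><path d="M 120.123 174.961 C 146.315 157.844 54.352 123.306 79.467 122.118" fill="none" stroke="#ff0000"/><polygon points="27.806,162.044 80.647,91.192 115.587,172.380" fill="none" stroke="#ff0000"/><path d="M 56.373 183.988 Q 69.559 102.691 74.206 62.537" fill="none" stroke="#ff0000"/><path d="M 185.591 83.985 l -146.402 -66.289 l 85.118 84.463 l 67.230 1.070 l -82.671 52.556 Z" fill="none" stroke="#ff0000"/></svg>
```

G21
G90
G0 X120.123 Y40.353
M3 S247
G1 X121.288 Y55.664 F2197
G1 X100.199 Y72.748 F2197
G1 X78.907 Y86.845 F2197
G1 X79.467 Y93.196 F2197
M5
G0 X27.806 Y53.270
M3 S247
G1 X80.647 Y124.122 F2197
G1 X115.587 Y42.934 F2197
G1 X27.806 Y53.270 F2197
M5
G0 X56.373 Y31.326
M3 S247
G1 X62.432 Y69.403 F2197
G1 X67.424 Y102.337 F2197
G1 X71.349 Y130.129 F2197
G1 X74.206 Y152.777 F2197
M5
G0 X185.591 Y131.329
M3 S247
G1 X39.189 Y197.618 F2197
G1 X124.307 Y113.155 F2197
G1 X191.537 Y112.085 F2197
G1 X108.866 Y59.529 F2197
G1 X185.591 Y131.329 F2197
M5
G0 X0.000 Y0.000

Since the viewBox matches the mm dimensions, user units are millimetres directly. The only transform is the Y-flip y_m = 215.314 − y_svg.

Shape 1 is a cubic bezier drawn with `<path>`. Its stroke #ff0000 means engrave at S247, F2197. After flipping Y the toolpath is (120.123,40.353) → (121.288,55.664) → (100.199,72.748) → (78.907,86.845) → (79.467,93.196).

Shape 2 is a regular polygon drawn with `<polygon>`. Its stroke #ff0000 means engrave at S247, F2197. After flipping Y the toolpath is (27.806,53.270) → (80.647,124.122) → (115.587,42.934) → (27.806,53.270), returning to the start.

Shape 3 is a quadratic bezier drawn with `<path>`. Its stroke #ff0000 means engrave at S247, F2197. After flipping Y the toolpath is (56.373,31.326) → (62.432,69.403) → (67.424,102.337) → (71.349,130.129) → (74.206,152.777).

Shape 4 is a closed polygon drawn with `<path>`. Its stroke #ff0000 means engrave at S247, F2197. After flipping Y the toolpath is (185.591,131.329) → (39.189,197.618) → (124.307,113.155) → (191.537,112.085) → (108.866,59.529) → (185.591,131.329), returning to the start.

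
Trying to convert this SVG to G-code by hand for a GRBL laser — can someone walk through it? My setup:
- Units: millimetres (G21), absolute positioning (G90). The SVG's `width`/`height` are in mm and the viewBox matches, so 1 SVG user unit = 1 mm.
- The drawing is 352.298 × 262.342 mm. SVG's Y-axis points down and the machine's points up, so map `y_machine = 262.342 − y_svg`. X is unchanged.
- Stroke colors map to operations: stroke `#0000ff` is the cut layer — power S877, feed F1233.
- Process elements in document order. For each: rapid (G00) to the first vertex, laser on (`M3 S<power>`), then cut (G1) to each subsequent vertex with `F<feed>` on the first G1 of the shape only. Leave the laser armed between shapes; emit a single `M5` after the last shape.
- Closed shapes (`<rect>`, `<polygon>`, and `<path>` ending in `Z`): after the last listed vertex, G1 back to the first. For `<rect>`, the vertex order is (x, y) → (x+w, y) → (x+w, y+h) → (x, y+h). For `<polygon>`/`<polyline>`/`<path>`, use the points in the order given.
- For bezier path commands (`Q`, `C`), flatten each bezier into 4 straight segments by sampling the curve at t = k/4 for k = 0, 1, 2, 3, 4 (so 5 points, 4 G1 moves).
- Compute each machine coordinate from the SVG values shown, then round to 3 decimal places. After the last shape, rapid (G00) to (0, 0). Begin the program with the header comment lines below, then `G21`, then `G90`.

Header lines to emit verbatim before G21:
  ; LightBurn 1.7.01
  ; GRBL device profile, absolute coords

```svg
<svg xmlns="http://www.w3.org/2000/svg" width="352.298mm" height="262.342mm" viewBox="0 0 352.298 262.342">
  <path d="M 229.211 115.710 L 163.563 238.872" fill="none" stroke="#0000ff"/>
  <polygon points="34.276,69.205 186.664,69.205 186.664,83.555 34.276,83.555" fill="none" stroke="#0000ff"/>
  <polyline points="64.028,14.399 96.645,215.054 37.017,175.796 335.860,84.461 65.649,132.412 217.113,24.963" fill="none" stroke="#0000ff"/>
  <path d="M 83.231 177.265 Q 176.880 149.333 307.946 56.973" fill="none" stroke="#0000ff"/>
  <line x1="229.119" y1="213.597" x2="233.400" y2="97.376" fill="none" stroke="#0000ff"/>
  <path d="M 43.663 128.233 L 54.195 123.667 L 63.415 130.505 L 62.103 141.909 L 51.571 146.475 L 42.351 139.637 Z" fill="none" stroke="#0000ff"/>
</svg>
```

; LightBurn 1.7.01
; GRBL device profile, absolute coords
G21
G90
G00 X229.211 Y146.632
M3 S877
G1 X163.563 Y23.470 F1233
G00 X34.276 Y193.137
M3 S877
G1 X186.664 Y193.137 F1233
G1 X186.664 Y178.787
G1 X34.276 Y178.787
G1 X34.276 Y193.137
G00 X64.028 Y247.943
M3 S877
G1 X96.645 Y47.288 F1233
G1 X37.017 Y86.546
G1 X335.860 Y177.881
G1 X65.649 Y129.930
G1 X217.113 Y237.379
G00 X83.231 Y85.077
M3 S877
G1 X132.394 Y103.070 F1233
G1 X186.234 Y129.116
G1 X244.752 Y163.216
G1 X307.946 Y205.369
G00 X229.119 Y48.745
M3 S877
G1 X233.400 Y164.966 F1233
G00 X43.663 Y134.109
M3 S877
G1 X54.195 Y138.675 F1233
G1 X63.415 Y131.837
G1 X62.103 Y120.433
G1 X51.571 Y115.867
G1 X42.351 Y122.705
G1 X43.663 Y134.109
M5
G00 X0.000 Y0.000

viewBox `0 0 352.298 262.342` with mm width/height → 1 unit = 1 mm. Flip: y_m = 262.342 − y_svg.

**Shape 1** — `<path>` line segment, stroke `#0000ff` → cut (S877, F1233). Machine vertices: (229.211,146.632) → (163.563,23.470). Open path.

**Shape 2** — `<polygon>` rectangle, stroke `#0000ff` → cut (S877, F1233). Machine vertices: (34.276,193.137) → (186.664,193.137) → (186.664,178.787) → (34.276,178.787) → (34.276,193.137). Closed: final G1 returns to the first vertex.

**Shape 3** — `<polyline>` open polyline, stroke `#0000ff` → cut (S877, F1233). Machine vertices: (64.028,247.943) → (96.645,47.288) → (37.017,86.546) → (335.860,177.881) → (65.649,129.930) → (217.113,237.379). Open path.

**Shape 4** — `<path>` quadratic bezier, stroke `#0000ff` → cut (S877, F1233). Control points (SVG): P0=(83.231,177.265), P1=(176.880,149.333), P2=(307.946,56.973); sampled at t=k/4. Machine vertices: (83.231,85.077) → (132.394,103.070) → (186.234,129.116) → (244.752,163.216) → (307.946,205.369). Open path.

**Shape 5** — `<line>` line segment, stroke `#0000ff` → cut (S877, F1233). Machine vertices: (229.119,48.745) → (233.400,164.966). Open path.

**Shape 6** — `<path>` regular polygon, stroke `#0000ff` → cut (S877, F1233). Machine vertices: (43.663,134.109) → (54.195,138.675) → (63.415,131.837) → (62.103,120.433) → (51.571,115.867) → (42.351,122.705) → (43.663,134.109). Closed: final G1 returns to the first vertex.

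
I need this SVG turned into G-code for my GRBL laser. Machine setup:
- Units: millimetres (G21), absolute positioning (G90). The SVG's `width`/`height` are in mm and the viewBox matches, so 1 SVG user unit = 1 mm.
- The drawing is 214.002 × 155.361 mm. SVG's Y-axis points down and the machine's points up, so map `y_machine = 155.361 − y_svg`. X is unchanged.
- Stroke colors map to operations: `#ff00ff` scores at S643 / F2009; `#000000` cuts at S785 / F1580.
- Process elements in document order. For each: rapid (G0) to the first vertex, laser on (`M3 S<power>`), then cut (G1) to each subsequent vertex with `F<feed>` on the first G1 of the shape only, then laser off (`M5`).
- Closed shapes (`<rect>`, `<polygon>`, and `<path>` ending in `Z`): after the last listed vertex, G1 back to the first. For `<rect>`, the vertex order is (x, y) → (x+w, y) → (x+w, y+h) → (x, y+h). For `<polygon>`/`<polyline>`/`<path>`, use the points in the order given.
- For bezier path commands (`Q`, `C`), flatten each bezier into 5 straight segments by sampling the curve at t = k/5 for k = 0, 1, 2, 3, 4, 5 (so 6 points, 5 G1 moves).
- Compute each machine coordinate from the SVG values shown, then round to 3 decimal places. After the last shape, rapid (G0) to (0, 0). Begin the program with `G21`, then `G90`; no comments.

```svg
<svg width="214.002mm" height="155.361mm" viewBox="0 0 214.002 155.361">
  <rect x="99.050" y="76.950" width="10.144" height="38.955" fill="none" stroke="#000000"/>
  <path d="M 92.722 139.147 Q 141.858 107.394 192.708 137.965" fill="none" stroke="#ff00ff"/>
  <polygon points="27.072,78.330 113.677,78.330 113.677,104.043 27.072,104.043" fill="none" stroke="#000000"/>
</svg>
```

viewBox `0 0 214.002 155.361` with mm width/height → 1 unit = 1 mm. Flip: y_m = 155.361 − y_svg.

**Shape 1** — `<rect>` rectangle, stroke `#000000` → cut (S785, F1580). Machine vertices: (99.050,78.411) → (109.194,78.411) → (109.194,39.456) → (99.050,39.456) → (99.050,78.411). Closed: final G1 returns to the first vertex.

**Shape 2** — `<path>` quadratic bezier, stroke `#ff00ff` → score (S643, F2009). Control points (SVG): P0=(92.722,139.147), P1=(141.858,107.394), P2=(192.708,137.965); sampled at t=k/5. Machine vertices: (92.722,16.214) → (112.445,26.422) → (132.305,31.645) → (152.302,31.881) → (172.437,27.131) → (192.708,17.396). Open path.

**Shape 3** — `<polygon>` rectangle, stroke `#000000` → cut (S785, F1580). Machine vertices: (27.072,77.031) → (113.677,77.031) → (113.677,51.318) → (27.072,51.318) → (27.072,77.031). Closed: final G1 returns to the first vertex.

G21
G90
G0 X99.050 Y78.411
M3 S785
G1 X109.194 Y78.411 F1580
G1 X109.194 Y39.456
G1 X99.050 Y39.456
G1 X99.050 Y78.411
M5
G0 X92.722 Y16.214
M3 S643
G1 X112.445 Y26.422 F2009
G1 X132.305 Y31.645
G1 X152.302 Y31.881
G1 X172.437 Y27.131
G1 X192.708 Y17.396
M5
G0 X27.072 Y77.031
M3 S785
G1 X113.677 Y77.031 F1580
G1 X113.677 Y51.318
G1 X27.072 Y51.318
G1 X27.072 Y77.031
M5
G0 X0.000 Y0.000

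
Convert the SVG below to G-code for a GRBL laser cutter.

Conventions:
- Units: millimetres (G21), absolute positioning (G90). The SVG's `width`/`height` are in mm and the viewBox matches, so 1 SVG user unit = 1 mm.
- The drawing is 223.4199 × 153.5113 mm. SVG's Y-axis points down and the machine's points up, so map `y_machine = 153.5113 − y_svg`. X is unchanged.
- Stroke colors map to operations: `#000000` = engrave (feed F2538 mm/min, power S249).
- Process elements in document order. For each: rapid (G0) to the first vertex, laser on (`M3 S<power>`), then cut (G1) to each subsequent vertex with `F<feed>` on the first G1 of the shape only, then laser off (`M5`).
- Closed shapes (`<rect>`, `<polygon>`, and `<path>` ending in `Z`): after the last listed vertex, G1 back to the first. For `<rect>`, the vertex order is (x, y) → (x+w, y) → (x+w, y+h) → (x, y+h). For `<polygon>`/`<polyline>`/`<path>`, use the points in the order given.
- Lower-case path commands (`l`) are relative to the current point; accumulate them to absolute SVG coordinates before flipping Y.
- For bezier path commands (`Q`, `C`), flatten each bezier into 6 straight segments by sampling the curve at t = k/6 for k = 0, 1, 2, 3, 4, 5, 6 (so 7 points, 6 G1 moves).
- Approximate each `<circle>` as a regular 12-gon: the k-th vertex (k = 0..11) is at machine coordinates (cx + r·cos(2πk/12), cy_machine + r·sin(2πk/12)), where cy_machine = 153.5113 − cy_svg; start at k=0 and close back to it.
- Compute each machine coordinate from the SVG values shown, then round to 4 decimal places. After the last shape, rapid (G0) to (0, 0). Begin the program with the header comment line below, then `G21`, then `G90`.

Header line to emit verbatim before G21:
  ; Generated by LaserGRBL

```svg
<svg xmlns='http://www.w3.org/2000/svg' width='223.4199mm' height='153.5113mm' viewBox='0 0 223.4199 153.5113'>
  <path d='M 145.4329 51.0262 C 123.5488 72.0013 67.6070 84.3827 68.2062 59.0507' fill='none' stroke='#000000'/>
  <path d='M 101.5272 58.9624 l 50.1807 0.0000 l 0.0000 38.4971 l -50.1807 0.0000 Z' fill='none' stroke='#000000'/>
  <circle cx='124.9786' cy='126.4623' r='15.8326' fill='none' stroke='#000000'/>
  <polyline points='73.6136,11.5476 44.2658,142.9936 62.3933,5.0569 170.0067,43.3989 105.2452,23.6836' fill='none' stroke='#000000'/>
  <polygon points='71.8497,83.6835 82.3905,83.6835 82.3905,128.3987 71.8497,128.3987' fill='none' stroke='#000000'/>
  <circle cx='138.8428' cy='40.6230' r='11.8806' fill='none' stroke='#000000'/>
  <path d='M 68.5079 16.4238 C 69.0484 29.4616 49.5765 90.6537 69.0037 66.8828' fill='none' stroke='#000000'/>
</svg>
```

; Generated by LaserGRBL
G21
G90
G0 X145.4329 Y102.4851
M3 S249
G1 X132.0721 Y92.8485 F2538
G1 X115.5517 Y85.4531
G1 X98.3883 Y81.1077
G1 X83.0985 Y80.6212
G1 X72.1989 Y84.8026
G1 X68.2062 Y94.4606
M5
G0 X101.5272 Y94.5489
M3 S249
G1 X151.7079 Y94.5489 F2538
G1 X151.7079 Y56.0518
G1 X101.5272 Y56.0518
G1 X101.5272 Y94.5489
M5
G0 X140.8112 Y27.0490
M3 S249
G1 X138.6900 Y34.9653 F2538
G1 X132.8949 Y40.7604
G1 X124.9786 Y42.8816
G1 X117.0623 Y40.7604
G1 X111.2672 Y34.9653
G1 X109.1460 Y27.0490
G1 X111.2672 Y19.1327
G1 X117.0623 Y13.3376
G1 X124.9786 Y11.2164
G1 X132.8949 Y13.3376
G1 X138.6900 Y19.1327
G1 X140.8112 Y27.0490
M5
G0 X73.6136 Y141.9637
M3 S249
G1 X44.2658 Y10.5177 F2538
G1 X62.3933 Y148.4544
G1 X170.0067 Y110.1124
G1 X105.2452 Y129.8277
M5
G0 X71.8497 Y69.8278
M3 S249
G1 X82.3905 Y69.8278 F2538
G1 X82.3905 Y25.1126
G1 X71.8497 Y25.1126
G1 X71.8497 Y69.8278
M5
G0 X150.7234 Y112.8883
M3 S249
G1 X149.1317 Y118.8286 F2538
G1 X144.7831 Y123.1772
G1 X138.8428 Y124.7689
G1 X132.9025 Y123.1772
G1 X128.5539 Y118.8286
G1 X126.9622 Y112.8883
G1 X128.5539 Y106.9480
G1 X132.9025 Y102.5994
G1 X138.8428 Y101.0077
G1 X144.7831 Y102.5994
G1 X149.1317 Y106.9480
G1 X150.7234 Y112.8883
M5
G0 X68.5079 Y137.0875
M3 S249
G1 X67.3832 Y127.1720 F2538
G1 X64.5595 Y112.9285
G1 X61.6733 Y98.0547
G1 X60.3610 Y86.2483
G1 X62.2590 Y81.2070
G1 X69.0037 Y86.6285
M5
G0 X0.0000 Y0.0000

1 u = 1 mm; y_m = 153.5113 − y.

[1] `<path>` cubic bezier, #000000→engrave S249 F2538: (145.4329,102.4851) → (132.0721,92.8485) → (115.5517,85.4531) → (98.3883,81.1077) → (83.0985,80.6212) → (72.1989,84.8026) → (68.2062,94.4606)

[2] `<path>` rectangle, #000000→engrave S249 F2538: (101.5272,94.5489) → (151.7079,94.5489) → (151.7079,56.0518) → (101.5272,56.0518) → (101.5272,94.5489) (closed)

[3] `<circle>` circle, #000000→engrave S249 F2538: (140.8112,27.0490) → (138.6900,34.9653) → (132.8949,40.7604) → (124.9786,42.8816) → (117.0623,40.7604) → (111.2672,34.9653) → (109.1460,27.0490) → (111.2672,19.1327) → (117.0623,13.3376) → (124.9786,11.2164) → (132.8949,13.3376) → (138.6900,19.1327) → (140.8112,27.0490) (closed)

[4] `<polyline>` open polyline, #000000→engrave S249 F2538: (73.6136,141.9637) → (44.2658,10.5177) → (62.3933,148.4544) → (170.0067,110.1124) → (105.2452,129.8277)

[5] `<polygon>` rectangle, #000000→engrave S249 F2538: (71.8497,69.8278) → (82.3905,69.8278) → (82.3905,25.1126) → (71.8497,25.1126) → (71.8497,69.8278) (closed)

[6] `<circle>` circle, #000000→engrave S249 F2538: (150.7234,112.8883) → (149.1317,118.8286) → (144.7831,123.1772) → (138.8428,124.7689) → (132.9025,123.1772) → (128.5539,118.8286) → (126.9622,112.8883) → (128.5539,106.9480) → (132.9025,102.5994) → (138.8428,101.0077) → (144.7831,102.5994) → (149.1317,106.9480) → (150.7234,112.8883) (closed)

[7] `<path>` cubic bezier, #000000→engrave S249 F2538: (68.5079,137.0875) → (67.3832,127.1720) → (64.5595,112.9285) → (61.6733,98.0547) → (60.3610,86.2483) → (62.2590,81.2070) → (69.0037,86.6285)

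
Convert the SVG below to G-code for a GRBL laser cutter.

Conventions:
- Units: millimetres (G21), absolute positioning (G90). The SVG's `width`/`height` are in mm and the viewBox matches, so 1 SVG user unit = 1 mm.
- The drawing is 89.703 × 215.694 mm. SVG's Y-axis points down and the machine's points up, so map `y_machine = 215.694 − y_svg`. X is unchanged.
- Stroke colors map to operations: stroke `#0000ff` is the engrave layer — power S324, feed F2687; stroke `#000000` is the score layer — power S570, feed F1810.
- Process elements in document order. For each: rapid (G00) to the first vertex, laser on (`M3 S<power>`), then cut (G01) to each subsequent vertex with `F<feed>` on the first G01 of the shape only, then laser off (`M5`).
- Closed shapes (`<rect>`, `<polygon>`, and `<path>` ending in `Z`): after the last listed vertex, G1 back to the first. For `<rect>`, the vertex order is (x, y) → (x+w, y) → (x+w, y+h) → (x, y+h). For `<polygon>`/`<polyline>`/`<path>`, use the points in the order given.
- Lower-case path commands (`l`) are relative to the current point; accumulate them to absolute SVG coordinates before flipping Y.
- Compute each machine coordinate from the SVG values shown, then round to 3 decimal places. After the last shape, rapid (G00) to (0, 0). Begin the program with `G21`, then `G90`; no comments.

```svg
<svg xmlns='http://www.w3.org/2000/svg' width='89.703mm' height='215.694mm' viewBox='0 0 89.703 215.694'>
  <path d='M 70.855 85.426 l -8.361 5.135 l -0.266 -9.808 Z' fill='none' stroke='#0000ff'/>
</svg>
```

G21
G90
G00 X70.855 Y130.268
M3 S324
G01 X62.494 Y125.133 F2687
G01 X62.228 Y134.941
G01 X70.855 Y130.268
M5
G00 X0.000 Y0.000

1 u = 1 mm; y_m = 215.694 − y.

[1] `<path>` regular polygon, #0000ff→engrave S324 F2687: (70.855,130.268) → (62.494,125.133) → (62.228,134.941) → (70.855,130.268) (closed)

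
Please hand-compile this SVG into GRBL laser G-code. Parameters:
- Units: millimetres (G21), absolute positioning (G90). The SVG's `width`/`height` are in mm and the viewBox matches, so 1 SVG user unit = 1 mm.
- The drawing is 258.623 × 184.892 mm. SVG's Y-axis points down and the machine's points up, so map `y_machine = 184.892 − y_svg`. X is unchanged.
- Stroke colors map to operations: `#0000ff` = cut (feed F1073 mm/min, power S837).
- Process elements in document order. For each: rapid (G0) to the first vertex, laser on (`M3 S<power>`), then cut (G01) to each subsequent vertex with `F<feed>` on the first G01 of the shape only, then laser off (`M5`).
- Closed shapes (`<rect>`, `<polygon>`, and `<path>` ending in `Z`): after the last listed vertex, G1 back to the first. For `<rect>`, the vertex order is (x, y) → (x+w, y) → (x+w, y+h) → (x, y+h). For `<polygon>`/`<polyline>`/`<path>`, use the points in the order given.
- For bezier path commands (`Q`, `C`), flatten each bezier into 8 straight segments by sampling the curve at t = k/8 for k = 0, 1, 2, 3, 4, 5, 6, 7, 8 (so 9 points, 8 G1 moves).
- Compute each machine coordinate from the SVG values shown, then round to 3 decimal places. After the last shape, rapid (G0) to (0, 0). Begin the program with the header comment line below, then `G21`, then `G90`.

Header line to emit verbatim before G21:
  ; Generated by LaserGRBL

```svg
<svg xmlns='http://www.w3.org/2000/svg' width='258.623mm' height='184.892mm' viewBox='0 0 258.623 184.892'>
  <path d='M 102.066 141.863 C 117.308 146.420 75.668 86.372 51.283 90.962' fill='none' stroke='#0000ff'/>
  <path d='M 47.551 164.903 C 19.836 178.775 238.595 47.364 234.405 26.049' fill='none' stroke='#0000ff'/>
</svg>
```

Since the viewBox matches the mm dimensions, user units are millimetres directly. The only transform is the Y-flip y_m = 184.892 − y_svg.

Shape 1 is a cubic bezier drawn with `<path>`. Its stroke #0000ff means cut at S837, F1073. After flipping Y the toolpath is (102.066,43.029) → (105.260,44.096) → (103.991,49.705) → (99.126,58.342) → (91.535,68.492) → (82.086,78.640) → (71.649,87.272) → (61.091,92.874) → (51.283,93.930).

Shape 2 is a cubic bezier drawn with `<path>`. Its stroke #0000ff means cut at S837, F1073. After flipping Y the toolpath is (47.551,19.989) → (47.795,21.098) → (65.644,32.835) → (95.598,52.207) → (132.156,76.221) → (169.817,101.884) → (203.079,126.204) → (226.442,146.188) → (234.405,158.843).

; Generated by LaserGRBL
G21
G90
G0 X102.066 Y43.029
M3 S837
G01 X105.260 Y44.096 F1073
G01 X103.991 Y49.705
G01 X99.126 Y58.342
G01 X91.535 Y68.492
G01 X82.086 Y78.640
G01 X71.649 Y87.272
G01 X61.091 Y92.874
G01 X51.283 Y93.930
M5
G0 X47.551 Y19.989
M3 S837
G01 X47.795 Y21.098 F1073
G01 X65.644 Y32.835
G01 X95.598 Y52.207
G01 X132.156 Y76.221
G01 X169.817 Y101.884
G01 X203.079 Y126.204
G01 X226.442 Y146.188
G01 X234.405 Y158.843
M5
G0 X0.000 Y0.000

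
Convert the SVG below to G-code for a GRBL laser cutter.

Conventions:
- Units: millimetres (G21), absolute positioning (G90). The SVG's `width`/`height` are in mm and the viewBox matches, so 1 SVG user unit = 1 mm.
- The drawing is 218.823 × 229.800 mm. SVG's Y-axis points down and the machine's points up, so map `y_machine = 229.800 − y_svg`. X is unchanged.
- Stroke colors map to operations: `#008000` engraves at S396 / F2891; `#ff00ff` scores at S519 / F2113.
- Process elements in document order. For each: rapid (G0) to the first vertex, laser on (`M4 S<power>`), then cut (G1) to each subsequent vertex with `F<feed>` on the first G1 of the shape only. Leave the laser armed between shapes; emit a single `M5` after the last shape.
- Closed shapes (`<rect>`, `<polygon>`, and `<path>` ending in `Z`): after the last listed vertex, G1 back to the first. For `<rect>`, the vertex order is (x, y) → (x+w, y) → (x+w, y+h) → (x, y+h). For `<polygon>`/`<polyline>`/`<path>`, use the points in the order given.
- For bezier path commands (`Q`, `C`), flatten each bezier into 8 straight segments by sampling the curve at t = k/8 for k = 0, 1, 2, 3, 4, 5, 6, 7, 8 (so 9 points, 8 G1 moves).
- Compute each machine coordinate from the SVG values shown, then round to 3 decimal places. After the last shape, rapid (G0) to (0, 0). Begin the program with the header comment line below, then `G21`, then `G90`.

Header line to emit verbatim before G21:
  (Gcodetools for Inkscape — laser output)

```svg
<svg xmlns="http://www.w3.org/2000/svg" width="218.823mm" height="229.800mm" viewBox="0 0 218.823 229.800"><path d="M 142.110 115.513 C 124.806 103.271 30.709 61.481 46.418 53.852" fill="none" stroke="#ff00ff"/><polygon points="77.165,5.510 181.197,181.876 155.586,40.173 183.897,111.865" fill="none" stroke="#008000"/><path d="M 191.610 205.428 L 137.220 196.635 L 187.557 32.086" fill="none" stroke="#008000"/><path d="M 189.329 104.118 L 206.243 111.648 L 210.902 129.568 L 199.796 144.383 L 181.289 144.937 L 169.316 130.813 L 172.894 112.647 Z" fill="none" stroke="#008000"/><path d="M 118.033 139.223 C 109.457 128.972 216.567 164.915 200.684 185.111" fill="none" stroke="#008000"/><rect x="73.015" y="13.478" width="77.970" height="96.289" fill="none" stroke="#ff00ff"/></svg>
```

(Gcodetools for Inkscape — laser output)
G21
G90
G0 X142.110 Y114.287
M4 S519
G1 X132.386 Y120.138 F2113
G1 X117.649 Y128.013
G1 X100.086 Y137.165
G1 X81.884 Y146.847
G1 X65.230 Y156.313
G1 X52.309 Y164.817
G1 X45.310 Y171.610
G1 X46.418 Y175.948
G0 X77.165 Y224.290
M4 S396
G1 X181.197 Y47.924 F2891
G1 X155.586 Y189.627
G1 X183.897 Y117.935
G1 X77.165 Y224.290
G0 X191.610 Y24.372
M4 S396
G1 X137.220 Y33.165 F2891
G1 X187.557 Y197.714
G0 X189.329 Y125.682
M4 S396
G1 X206.243 Y118.152 F2891
G1 X210.902 Y100.232
G1 X199.796 Y85.417
G1 X181.289 Y84.863
G1 X169.316 Y98.987
G1 X172.894 Y117.153
G1 X189.329 Y125.682
G0 X118.033 Y90.577
M4 S396
G1 X119.774 Y92.377 F2891
G1 X129.563 Y90.572
G1 X144.603 Y85.888
G1 X162.099 Y79.051
G1 X179.251 Y70.786
G1 X193.264 Y61.821
G1 X201.341 Y52.880
G1 X200.684 Y44.689
G0 X73.015 Y216.322
M4 S519
G1 X150.985 Y216.322 F2113
G1 X150.985 Y120.033
G1 X73.015 Y120.033
G1 X73.015 Y216.322
M5
G0 X0.000 Y0.000

Since the viewBox matches the mm dimensions, user units are millimetres directly. The only transform is the Y-flip y_m = 229.800 − y_svg.

Shape 1 is a cubic bezier drawn with `<path>`. Its stroke #ff00ff means score at S519, F2113. After flipping Y the toolpath is (142.110,114.287) → (132.386,120.138) → (117.649,128.013) → (100.086,137.165) → (81.884,146.847) → (65.230,156.313) → (52.309,164.817) → (45.310,171.610) → (46.418,175.948).

Shape 2 is a closed polygon drawn with `<polygon>`. Its stroke #008000 means engrave at S396, F2891. After flipping Y the toolpath is (77.165,224.290) → (181.197,47.924) → (155.586,189.627) → (183.897,117.935) → (77.165,224.290), returning to the start.

Shape 3 is a open polyline drawn with `<path>`. Its stroke #008000 means engrave at S396, F2891. After flipping Y the toolpath is (191.610,24.372) → (137.220,33.165) → (187.557,197.714).

Shape 4 is a regular polygon drawn with `<path>`. Its stroke #008000 means engrave at S396, F2891. After flipping Y the toolpath is (189.329,125.682) → (206.243,118.152) → (210.902,100.232) → (199.796,85.417) → (181.289,84.863) → (169.316,98.987) → (172.894,117.153) → (189.329,125.682), returning to the start.

Shape 5 is a cubic bezier drawn with `<path>`. Its stroke #008000 means engrave at S396, F2891. After flipping Y the toolpath is (118.033,90.577) → (119.774,92.377) → (129.563,90.572) → (144.603,85.888) → (162.099,79.051) → (179.251,70.786) → (193.264,61.821) → (201.341,52.880) → (200.684,44.689).

Shape 6 is a rectangle drawn with `<rect>`. Its stroke #ff00ff means score at S519, F2113. After flipping Y the toolpath is (73.015,216.322) → (150.985,216.322) → (150.985,120.033) → (73.015,120.033) → (73.015,216.322), returning to the start.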